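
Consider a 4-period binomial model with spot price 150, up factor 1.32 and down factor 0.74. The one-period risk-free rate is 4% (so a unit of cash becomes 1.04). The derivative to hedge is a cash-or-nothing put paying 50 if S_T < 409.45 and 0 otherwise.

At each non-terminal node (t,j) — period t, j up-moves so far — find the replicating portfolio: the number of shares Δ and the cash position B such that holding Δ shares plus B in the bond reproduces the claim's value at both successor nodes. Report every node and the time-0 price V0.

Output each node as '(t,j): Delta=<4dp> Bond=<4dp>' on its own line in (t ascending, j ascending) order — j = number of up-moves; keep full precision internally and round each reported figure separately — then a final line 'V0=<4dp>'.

(0,0): Delta=-0.0707 Bond=50.2863
(1,0): Delta=0.0000 Bond=44.4498
(1,1): Delta=-0.1077 Bond=59.6224
(2,0): Delta=0.0000 Bond=46.2278
(2,1): Delta=0.0000 Bond=46.2278
(2,2): Delta=-0.1640 Bond=76.7349
(3,0): Delta=0.0000 Bond=48.0769
(3,1): Delta=0.0000 Bond=48.0769
(3,2): Delta=0.0000 Bond=48.0769
(3,3): Delta=-0.2499 Bond=109.4164
V0=39.6810

Under the risk-neutral measure, an up-move has probability p* = (R−d)/(u−d) = 0.5172 and values discount at R = 1.04.
At expiry t=4: V(4,0)=50.0000, V(4,1)=50.0000, V(4,2)=50.0000, V(4,3)=50.0000, V(4,4)=0.0000
(3,0): S=60.7836. Δ = (V_up−V_dn)/(S_up−S_dn) = (50.0000−50.0000)/(80.2344−44.9799) = 0.0000. V = [p*·50.0000 + (1−p*)·50.0000]/1.04 = 48.0769. B = V − Δ·S = 48.0769.
(3,1): S=108.4248. Δ = (V_up−V_dn)/(S_up−S_dn) = (50.0000−50.0000)/(143.1207−80.2344) = 0.0000. V = [p*·50.0000 + (1−p*)·50.0000]/1.04 = 48.0769. B = V − Δ·S = 48.0769.
(3,2): S=193.4064. Δ = (V_up−V_dn)/(S_up−S_dn) = (50.0000−50.0000)/(255.2964−143.1207) = 0.0000. V = [p*·50.0000 + (1−p*)·50.0000]/1.04 = 48.0769. B = V − Δ·S = 48.0769.
(3,3): S=344.9952. Δ = (V_up−V_dn)/(S_up−S_dn) = (0.0000−50.0000)/(455.3937−255.2964) = -0.2499. V = [p*·0.0000 + (1−p*)·50.0000]/1.04 = 23.2095. B = V − Δ·S = 109.4164.
(2,0): S=82.1400. Δ = (V_up−V_dn)/(S_up−S_dn) = (48.0769−48.0769)/(108.4248−60.7836) = 0.0000. V = [p*·48.0769 + (1−p*)·48.0769]/1.04 = 46.2278. B = V − Δ·S = 46.2278.
(2,1): S=146.5200. Δ = (V_up−V_dn)/(S_up−S_dn) = (48.0769−48.0769)/(193.4064−108.4248) = 0.0000. V = [p*·48.0769 + (1−p*)·48.0769]/1.04 = 46.2278. B = V − Δ·S = 46.2278.
(2,2): S=261.3600. Δ = (V_up−V_dn)/(S_up−S_dn) = (23.2095−48.0769)/(344.9952−193.4064) = -0.1640. V = [p*·23.2095 + (1−p*)·48.0769]/1.04 = 33.8601. B = V − Δ·S = 76.7349.
(1,0): S=111.0000. Δ = (V_up−V_dn)/(S_up−S_dn) = (46.2278−46.2278)/(146.5200−82.1400) = 0.0000. V = [p*·46.2278 + (1−p*)·46.2278]/1.04 = 44.4498. B = V − Δ·S = 44.4498.
(1,1): S=198.0000. Δ = (V_up−V_dn)/(S_up−S_dn) = (33.8601−46.2278)/(261.3600−146.5200) = -0.1077. V = [p*·33.8601 + (1−p*)·46.2278]/1.04 = 38.2988. B = V − Δ·S = 59.6224.
(0,0): S=150.0000. Δ = (V_up−V_dn)/(S_up−S_dn) = (38.2988−44.4498)/(198.0000−111.0000) = -0.0707. V = [p*·38.2988 + (1−p*)·44.4498]/1.04 = 39.6810. B = V − Δ·S = 50.2863.
Self-financing check: at every node Δ·S+B equals the discounted successor values.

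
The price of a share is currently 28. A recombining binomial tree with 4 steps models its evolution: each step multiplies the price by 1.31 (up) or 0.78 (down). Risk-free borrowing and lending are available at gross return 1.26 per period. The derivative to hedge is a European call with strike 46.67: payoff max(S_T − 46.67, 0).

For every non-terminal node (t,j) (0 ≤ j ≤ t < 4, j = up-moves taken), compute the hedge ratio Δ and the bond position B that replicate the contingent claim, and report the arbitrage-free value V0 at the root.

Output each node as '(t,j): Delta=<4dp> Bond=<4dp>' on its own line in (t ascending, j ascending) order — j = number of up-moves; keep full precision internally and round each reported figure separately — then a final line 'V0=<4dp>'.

Under the risk-neutral measure, an up-move has probability p* = (R−d)/(u−d) = 0.9057 and values discount at R = 1.26.
Terminal payoffs: V(4,0)=0.0000, V(4,1)=0.0000, V(4,2)=0.0000, V(4,3)=2.4283, V(4,4)=35.7900
(3,0): S=13.2875. Δ = (V_up−V_dn)/(S_up−S_dn) = (0.0000−0.0000)/(17.4066−10.3642) = 0.0000. V = [p*·0.0000 + (1−p*)·0.0000]/1.26 = 0.0000. B = V − Δ·S = 0.0000.
(3,1): S=22.3161. Δ = (V_up−V_dn)/(S_up−S_dn) = (0.0000−0.0000)/(29.2341−17.4066) = 0.0000. V = [p*·0.0000 + (1−p*)·0.0000]/1.26 = 0.0000. B = V − Δ·S = 0.0000.
(3,2): S=37.4796. Δ = (V_up−V_dn)/(S_up−S_dn) = (2.4283−0.0000)/(49.0983−29.2341) = 0.1222. V = [p*·2.4283 + (1−p*)·0.0000]/1.26 = 1.7454. B = V − Δ·S = -2.8363.
(3,3): S=62.9465. Δ = (V_up−V_dn)/(S_up−S_dn) = (35.7900−2.4283)/(82.4600−49.0983) = 1.0000. V = [p*·35.7900 + (1−p*)·2.4283]/1.26 = 25.9069. B = V − Δ·S = -37.0397.
(2,0): S=17.0352. Δ = (V_up−V_dn)/(S_up−S_dn) = (0.0000−0.0000)/(22.3161−13.2875) = 0.0000. V = [p*·0.0000 + (1−p*)·0.0000]/1.26 = 0.0000. B = V − Δ·S = 0.0000.
(2,1): S=28.6104. Δ = (V_up−V_dn)/(S_up−S_dn) = (1.7454−0.0000)/(37.4796−22.3161) = 0.1151. V = [p*·1.7454 + (1−p*)·0.0000]/1.26 = 1.2546. B = V − Δ·S = -2.0387.
(2,2): S=48.0508. Δ = (V_up−V_dn)/(S_up−S_dn) = (25.9069−1.7454)/(62.9465−37.4796) = 0.9487. V = [p*·25.9069 + (1−p*)·1.7454]/1.26 = 18.7520. B = V − Δ·S = -26.8357.
(1,0): S=21.8400. Δ = (V_up−V_dn)/(S_up−S_dn) = (1.2546−0.0000)/(28.6104−17.0352) = 0.1084. V = [p*·1.2546 + (1−p*)·0.0000]/1.26 = 0.9018. B = V − Δ·S = -1.4654.
(1,1): S=36.6800. Δ = (V_up−V_dn)/(S_up−S_dn) = (18.7520−1.2546)/(48.0508−28.6104) = 0.9001. V = [p*·18.7520 + (1−p*)·1.2546]/1.26 = 13.5724. B = V − Δ·S = -19.4415.
(0,0): S=28.0000. Δ = (V_up−V_dn)/(S_up−S_dn) = (13.5724−0.9018)/(36.6800−21.8400) = 0.8538. V = [p*·13.5724 + (1−p*)·0.9018]/1.26 = 9.8231. B = V − Δ·S = -14.0839.
The time-0 hedge costs 9.8231, which is the no-arbitrage price.

(0,0): Delta=0.8538 Bond=-14.0839
(1,0): Delta=0.1084 Bond=-1.4654
(1,1): Delta=0.9001 Bond=-19.4415
(2,0): Delta=0.0000 Bond=0.0000
(2,1): Delta=0.1151 Bond=-2.0387
(2,2): Delta=0.9487 Bond=-26.8357
(3,0): Delta=0.0000 Bond=0.0000
(3,1): Delta=0.0000 Bond=0.0000
(3,2): Delta=0.1222 Bond=-2.8363
(3,3): Delta=1.0000 Bond=-37.0397
V0=9.8231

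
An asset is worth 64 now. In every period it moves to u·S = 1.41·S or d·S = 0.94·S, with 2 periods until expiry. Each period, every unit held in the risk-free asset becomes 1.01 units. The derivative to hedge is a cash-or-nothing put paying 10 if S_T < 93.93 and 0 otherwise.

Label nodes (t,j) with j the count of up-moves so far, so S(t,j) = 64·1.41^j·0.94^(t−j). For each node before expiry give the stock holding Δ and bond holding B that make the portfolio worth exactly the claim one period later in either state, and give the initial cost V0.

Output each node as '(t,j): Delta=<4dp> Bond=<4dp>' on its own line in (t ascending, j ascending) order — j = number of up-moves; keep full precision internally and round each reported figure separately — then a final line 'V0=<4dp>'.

No-arbitrage ⇒ martingale measure with p* = (R−d)/(u−d) = 0.1489.
Terminal payoffs: V(2,0)=10.0000, V(2,1)=10.0000, V(2,2)=0.0000
Node (1,0) S=60.1600: V=(p*·10.0000+(1−p*)·10.0000)/1.01=9.9010; Δ=(10.0000−10.0000)/(84.8256−56.5504)=0.0000; B=V−Δ·S=9.9010
Node (1,1) S=90.2400: V=(p*·0.0000+(1−p*)·10.0000)/1.01=8.4264; Δ=(0.0000−10.0000)/(127.2384−84.8256)=-0.2358; B=V−Δ·S=29.7030
Node (0,0) S=64.0000: V=(p*·8.4264+(1−p*)·9.9010)/1.01=9.5855; Δ=(8.4264−9.9010)/(90.2400−60.1600)=-0.0490; B=V−Δ·S=12.7230
The time-0 hedge costs 9.5855, which is the no-arbitrage price.

(0,0): Delta=-0.0490 Bond=12.7230
(1,0): Delta=0.0000 Bond=9.9010
(1,1): Delta=-0.2358 Bond=29.7030
V0=9.5855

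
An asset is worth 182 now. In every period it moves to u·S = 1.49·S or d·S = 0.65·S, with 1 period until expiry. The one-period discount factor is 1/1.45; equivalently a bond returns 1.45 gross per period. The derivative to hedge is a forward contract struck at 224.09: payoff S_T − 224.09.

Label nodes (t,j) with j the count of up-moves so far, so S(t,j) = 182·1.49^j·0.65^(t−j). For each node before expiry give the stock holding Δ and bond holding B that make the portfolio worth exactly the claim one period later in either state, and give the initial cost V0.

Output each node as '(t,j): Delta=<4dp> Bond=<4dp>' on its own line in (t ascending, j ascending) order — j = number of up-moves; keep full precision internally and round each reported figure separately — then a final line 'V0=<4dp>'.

No-arbitrage ⇒ martingale measure with p* = (R−d)/(u−d) = 0.9524.
Terminal payoffs: V(1,0)=-105.7900, V(1,1)=47.0900
  t=0,j=0: stock 182.0000 → up 271.1800 (V=47.0900), down 118.3000 (V=-105.7900). Price 27.4552; hedge Δ=1.0000, bond B=-154.5448.
Check: Δ(0,0)·S0 + B(0,0) = 27.4552 = V0.

(0,0): Delta=1.0000 Bond=-154.5448
V0=27.4552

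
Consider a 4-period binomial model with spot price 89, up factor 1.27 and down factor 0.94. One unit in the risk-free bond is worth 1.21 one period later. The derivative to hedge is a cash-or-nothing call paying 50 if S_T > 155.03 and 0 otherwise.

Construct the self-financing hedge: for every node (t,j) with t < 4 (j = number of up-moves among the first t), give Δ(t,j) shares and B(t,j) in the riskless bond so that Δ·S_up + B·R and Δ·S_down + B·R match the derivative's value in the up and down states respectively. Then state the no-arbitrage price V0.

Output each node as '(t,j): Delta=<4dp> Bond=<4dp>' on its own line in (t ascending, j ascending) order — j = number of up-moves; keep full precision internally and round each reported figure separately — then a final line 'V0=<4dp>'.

Since d<R<u, set p* = (R−d)/(u−d) = 0.8182; price each node as the discounted p*-expectation of its children.
At expiry t=4: V(4,0)=0.0000, V(4,1)=0.0000, V(4,2)=0.0000, V(4,3)=50.0000, V(4,4)=50.0000
Node (3,0) S=73.9220: V=(p*·0.0000+(1−p*)·0.0000)/1.21=0.0000; Δ=(0.0000−0.0000)/(93.8809−69.4867)=0.0000; B=V−Δ·S=0.0000
Node (3,1) S=99.8733: V=(p*·0.0000+(1−p*)·0.0000)/1.21=0.0000; Δ=(0.0000−0.0000)/(126.8391−93.8809)=0.0000; B=V−Δ·S=0.0000
Node (3,2) S=134.9352: V=(p*·50.0000+(1−p*)·0.0000)/1.21=33.8092; Δ=(50.0000−0.0000)/(171.3677−126.8391)=1.1229; B=V−Δ·S=-117.7060
Node (3,3) S=182.3061: V=(p*·50.0000+(1−p*)·50.0000)/1.21=41.3223; Δ=(50.0000−50.0000)/(231.5287−171.3677)=0.0000; B=V−Δ·S=41.3223
Node (2,0) S=78.6404: V=(p*·0.0000+(1−p*)·0.0000)/1.21=0.0000; Δ=(0.0000−0.0000)/(99.8733−73.9220)=0.0000; B=V−Δ·S=0.0000
Node (2,1) S=106.2482: V=(p*·33.8092+(1−p*)·0.0000)/1.21=22.8612; Δ=(33.8092−0.0000)/(134.9352−99.8733)=0.9643; B=V−Δ·S=-79.5908
Node (2,2) S=143.5481: V=(p*·41.3223+(1−p*)·33.8092)/1.21=33.0217; Δ=(41.3223−33.8092)/(182.3061−134.9352)=0.1586; B=V−Δ·S=10.2546
Node (1,0) S=83.6600: V=(p*·22.8612+(1−p*)·0.0000)/1.21=15.4584; Δ=(22.8612−0.0000)/(106.2482−78.6404)=0.8281; B=V−Δ·S=-53.8180
Node (1,1) S=113.0300: V=(p*·33.0217+(1−p*)·22.8612)/1.21=25.7639; Δ=(33.0217−22.8612)/(143.5481−106.2482)=0.2724; B=V−Δ·S=-5.0256
Node (0,0) S=89.0000: V=(p*·25.7639+(1−p*)·15.4584)/1.21=19.7440; Δ=(25.7639−15.4584)/(113.0300−83.6600)=0.3509; B=V−Δ·S=-11.4850
The time-0 hedge costs 19.7440, which is the no-arbitrage price.

(0,0): Delta=0.3509 Bond=-11.4850
(1,0): Delta=0.8281 Bond=-53.8180
(1,1): Delta=0.2724 Bond=-5.0256
(2,0): Delta=0.0000 Bond=0.0000
(2,1): Delta=0.9643 Bond=-79.5908
(2,2): Delta=0.1586 Bond=10.2546
(3,0): Delta=0.0000 Bond=0.0000
(3,1): Delta=0.0000 Bond=0.0000
(3,2): Delta=1.1229 Bond=-117.7060
(3,3): Delta=0.0000 Bond=41.3223
V0=19.7440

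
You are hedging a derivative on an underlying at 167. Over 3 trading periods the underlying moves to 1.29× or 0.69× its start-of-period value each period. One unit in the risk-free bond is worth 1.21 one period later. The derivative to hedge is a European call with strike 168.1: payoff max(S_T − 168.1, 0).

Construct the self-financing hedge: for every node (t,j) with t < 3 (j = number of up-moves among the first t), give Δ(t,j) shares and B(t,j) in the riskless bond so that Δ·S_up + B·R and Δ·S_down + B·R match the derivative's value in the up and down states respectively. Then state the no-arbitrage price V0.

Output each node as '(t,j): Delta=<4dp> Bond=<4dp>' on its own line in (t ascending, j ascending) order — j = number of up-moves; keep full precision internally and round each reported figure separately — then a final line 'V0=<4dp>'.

Risk-neutral probability p* = (R−d)/(u−d) = (1.21−0.69)/(1.29−0.69) = 0.8667.
At expiry t=3: V(3,0)=0.0000, V(3,1)=0.0000, V(3,2)=23.6542, V(3,3)=190.3971
(2,0): S=79.5087. Δ = (V_up−V_dn)/(S_up−S_dn) = (0.0000−0.0000)/(102.5662−54.8610) = 0.0000. V = [p*·0.0000 + (1−p*)·0.0000]/1.21 = 0.0000. B = V − Δ·S = 0.0000.
(2,1): S=148.6467. Δ = (V_up−V_dn)/(S_up−S_dn) = (23.6542−0.0000)/(191.7542−102.5662) = 0.2652. V = [p*·23.6542 + (1−p*)·0.0000]/1.21 = 16.9424. B = V − Δ·S = -22.4813.
(2,2): S=277.9047. Δ = (V_up−V_dn)/(S_up−S_dn) = (190.3971−23.6542)/(358.4971−191.7542) = 1.0000. V = [p*·190.3971 + (1−p*)·23.6542]/1.21 = 138.9791. B = V − Δ·S = -138.9256.
(1,0): S=115.2300. Δ = (V_up−V_dn)/(S_up−S_dn) = (16.9424−0.0000)/(148.6467−79.5087) = 0.2451. V = [p*·16.9424 + (1−p*)·0.0000]/1.21 = 12.1351. B = V − Δ·S = -16.1023.
(1,1): S=215.4300. Δ = (V_up−V_dn)/(S_up−S_dn) = (138.9791−16.9424)/(277.9047−148.6467) = 0.9441. V = [p*·138.9791 + (1−p*)·16.9424]/1.21 = 101.4112. B = V − Δ·S = -101.9832.
(0,0): S=167.0000. Δ = (V_up−V_dn)/(S_up−S_dn) = (101.4112−12.1351)/(215.4300−115.2300) = 0.8910. V = [p*·101.4112 + (1−p*)·12.1351]/1.21 = 73.9733. B = V − Δ·S = -74.8202.
Each (Δ,B) replicates both successor values, so the strategy is self-financing and V0 is arbitrage-free.

(0,0): Delta=0.8910 Bond=-74.8202
(1,0): Delta=0.2451 Bond=-16.1023
(1,1): Delta=0.9441 Bond=-101.9832
(2,0): Delta=0.0000 Bond=0.0000
(2,1): Delta=0.2652 Bond=-22.4813
(2,2): Delta=1.0000 Bond=-138.9256
V0=73.9733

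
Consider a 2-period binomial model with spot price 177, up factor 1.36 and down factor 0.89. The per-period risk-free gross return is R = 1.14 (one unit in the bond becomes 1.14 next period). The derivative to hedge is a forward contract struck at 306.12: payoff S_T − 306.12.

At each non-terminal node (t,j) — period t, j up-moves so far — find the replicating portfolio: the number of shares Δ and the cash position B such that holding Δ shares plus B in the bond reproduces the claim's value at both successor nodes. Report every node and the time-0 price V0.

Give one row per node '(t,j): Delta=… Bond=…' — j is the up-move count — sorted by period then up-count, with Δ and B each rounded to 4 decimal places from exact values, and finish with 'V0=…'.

(0,0): Delta=1.0000 Bond=-235.5494
(1,0): Delta=1.0000 Bond=-268.5263
(1,1): Delta=1.0000 Bond=-268.5263
V0=-58.5494

No-arbitrage ⇒ martingale measure with p* = (R−d)/(u−d) = 0.5319.
Terminal payoffs: V(2,0)=-165.9183, V(2,1)=-91.8792, V(2,2)=21.2592
(1,0): S=157.5300. Δ = (V_up−V_dn)/(S_up−S_dn) = (-91.8792−-165.9183)/(214.2408−140.2017) = 1.0000. V = [p*·-91.8792 + (1−p*)·-165.9183]/1.14 = -110.9963. B = V − Δ·S = -268.5263.
(1,1): S=240.7200. Δ = (V_up−V_dn)/(S_up−S_dn) = (21.2592−-91.8792)/(327.3792−214.2408) = 1.0000. V = [p*·21.2592 + (1−p*)·-91.8792]/1.14 = -27.8063. B = V − Δ·S = -268.5263.
(0,0): S=177.0000. Δ = (V_up−V_dn)/(S_up−S_dn) = (-27.8063−-110.9963)/(240.7200−157.5300) = 1.0000. V = [p*·-27.8063 + (1−p*)·-110.9963]/1.14 = -58.5494. B = V − Δ·S = -235.5494.
Check: Δ(0,0)·S0 + B(0,0) = -58.5494 = V0.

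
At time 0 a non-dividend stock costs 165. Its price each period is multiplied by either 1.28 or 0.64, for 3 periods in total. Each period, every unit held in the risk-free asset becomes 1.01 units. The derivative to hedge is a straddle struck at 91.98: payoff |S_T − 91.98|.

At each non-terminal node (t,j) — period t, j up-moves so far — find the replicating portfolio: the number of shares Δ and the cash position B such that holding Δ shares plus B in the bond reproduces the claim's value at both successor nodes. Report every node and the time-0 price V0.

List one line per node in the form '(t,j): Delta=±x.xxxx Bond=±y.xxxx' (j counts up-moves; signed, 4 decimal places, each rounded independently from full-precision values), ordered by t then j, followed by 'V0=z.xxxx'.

Since d<R<u, set p* = (R−d)/(u−d) = 0.5781; price each node as the discounted p*-expectation of its children.
Terminal payoffs: V(3,0)=48.7262, V(3,1)=5.4725, V(3,2)=81.0350, V(3,3)=254.0501
Node (2,0) S=67.5840: V=(p*·5.4725+(1−p*)·48.7262)/1.01=23.4853; Δ=(5.4725−48.7262)/(86.5075−43.2538)=-1.0000; B=V−Δ·S=91.0693
Node (2,1) S=135.1680: V=(p*·81.0350+(1−p*)·5.4725)/1.01=48.6704; Δ=(81.0350−5.4725)/(173.0150−86.5075)=0.8735; B=V−Δ·S=-69.3961
Node (2,2) S=270.3360: V=(p*·254.0501+(1−p*)·81.0350)/1.01=179.2667; Δ=(254.0501−81.0350)/(346.0301−173.0150)=1.0000; B=V−Δ·S=-91.0693
Node (1,0) S=105.6000: V=(p*·48.6704+(1−p*)·23.4853)/1.01=37.6687; Δ=(48.6704−23.4853)/(135.1680−67.5840)=0.3726; B=V−Δ·S=-1.6829
Node (1,1) S=211.2000: V=(p*·179.2667+(1−p*)·48.6704)/1.01=122.9420; Δ=(179.2667−48.6704)/(270.3360−135.1680)=0.9662; B=V−Δ·S=-81.1148
Node (0,0) S=165.0000: V=(p*·122.9420+(1−p*)·37.6687)/1.01=86.1063; Δ=(122.9420−37.6687)/(211.2000−105.6000)=0.8075; B=V−Δ·S=-47.1331
Root portfolio cost Δ·165+B reproduces V0=86.1063.

(0,0): Delta=0.8075 Bond=-47.1331
(1,0): Delta=0.3726 Bond=-1.6829
(1,1): Delta=0.9662 Bond=-81.1148
(2,0): Delta=-1.0000 Bond=91.0693
(2,1): Delta=0.8735 Bond=-69.3961
(2,2): Delta=1.0000 Bond=-91.0693
V0=86.1063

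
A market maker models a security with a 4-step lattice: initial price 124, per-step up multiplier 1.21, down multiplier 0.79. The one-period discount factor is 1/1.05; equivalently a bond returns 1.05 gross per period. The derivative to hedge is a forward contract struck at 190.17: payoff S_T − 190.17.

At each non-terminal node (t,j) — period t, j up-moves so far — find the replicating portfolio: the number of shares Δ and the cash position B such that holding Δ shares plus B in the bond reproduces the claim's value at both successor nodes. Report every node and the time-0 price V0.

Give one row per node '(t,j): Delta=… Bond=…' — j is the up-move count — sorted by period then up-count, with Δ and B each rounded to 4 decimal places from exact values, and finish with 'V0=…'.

No-arbitrage ⇒ martingale measure with p* = (R−d)/(u−d) = 0.6190.
At expiry t=4: V(4,0)=-141.8719, V(4,1)=-116.1944, V(4,2)=-76.8656, V(4,3)=-16.6279, V(4,4)=75.6350
(3,0): S=61.1368. Δ = (V_up−V_dn)/(S_up−S_dn) = (-116.1944−-141.8719)/(73.9756−48.2981) = 1.0000. V = [p*·-116.1944 + (1−p*)·-141.8719]/1.05 = -119.9774. B = V − Δ·S = -181.1143.
(3,1): S=93.6400. Δ = (V_up−V_dn)/(S_up−S_dn) = (-76.8656−-116.1944)/(113.3044−73.9756) = 1.0000. V = [p*·-76.8656 + (1−p*)·-116.1944]/1.05 = -87.4743. B = V − Δ·S = -181.1143.
(3,2): S=143.4232. Δ = (V_up−V_dn)/(S_up−S_dn) = (-16.6279−-76.8656)/(173.5421−113.3044) = 1.0000. V = [p*·-16.6279 + (1−p*)·-76.8656]/1.05 = -37.6910. B = V − Δ·S = -181.1143.
(3,3): S=219.6736. Δ = (V_up−V_dn)/(S_up−S_dn) = (75.6350−-16.6279)/(265.8050−173.5421) = 1.0000. V = [p*·75.6350 + (1−p*)·-16.6279]/1.05 = 38.5593. B = V − Δ·S = -181.1143.
(2,0): S=77.3884. Δ = (V_up−V_dn)/(S_up−S_dn) = (-87.4743−-119.9774)/(93.6400−61.1368) = 1.0000. V = [p*·-87.4743 + (1−p*)·-119.9774]/1.05 = -95.1014. B = V − Δ·S = -172.4898.
(2,1): S=118.5316. Δ = (V_up−V_dn)/(S_up−S_dn) = (-37.6910−-87.4743)/(143.4232−93.6400) = 1.0000. V = [p*·-37.6910 + (1−p*)·-87.4743]/1.05 = -53.9582. B = V − Δ·S = -172.4898.
(2,2): S=181.5484. Δ = (V_up−V_dn)/(S_up−S_dn) = (38.5593−-37.6910)/(219.6736−143.4232) = 1.0000. V = [p*·38.5593 + (1−p*)·-37.6910]/1.05 = 9.0586. B = V − Δ·S = -172.4898.
(1,0): S=97.9600. Δ = (V_up−V_dn)/(S_up−S_dn) = (-53.9582−-95.1014)/(118.5316−77.3884) = 1.0000. V = [p*·-53.9582 + (1−p*)·-95.1014]/1.05 = -66.3160. B = V − Δ·S = -164.2760.
(1,1): S=150.0400. Δ = (V_up−V_dn)/(S_up−S_dn) = (9.0586−-53.9582)/(181.5484−118.5316) = 1.0000. V = [p*·9.0586 + (1−p*)·-53.9582]/1.05 = -14.2360. B = V − Δ·S = -164.2760.
(0,0): S=124.0000. Δ = (V_up−V_dn)/(S_up−S_dn) = (-14.2360−-66.3160)/(150.0400−97.9600) = 1.0000. V = [p*·-14.2360 + (1−p*)·-66.3160]/1.05 = -32.4533. B = V − Δ·S = -156.4533.
The time-0 hedge costs -32.4533, which is the no-arbitrage price.

(0,0): Delta=1.0000 Bond=-156.4533
(1,0): Delta=1.0000 Bond=-164.2760
(1,1): Delta=1.0000 Bond=-164.2760
(2,0): Delta=1.0000 Bond=-172.4898
(2,1): Delta=1.0000 Bond=-172.4898
(2,2): Delta=1.0000 Bond=-172.4898
(3,0): Delta=1.0000 Bond=-181.1143
(3,1): Delta=1.0000 Bond=-181.1143
(3,2): Delta=1.0000 Bond=-181.1143
(3,3): Delta=1.0000 Bond=-181.1143
V0=-32.4533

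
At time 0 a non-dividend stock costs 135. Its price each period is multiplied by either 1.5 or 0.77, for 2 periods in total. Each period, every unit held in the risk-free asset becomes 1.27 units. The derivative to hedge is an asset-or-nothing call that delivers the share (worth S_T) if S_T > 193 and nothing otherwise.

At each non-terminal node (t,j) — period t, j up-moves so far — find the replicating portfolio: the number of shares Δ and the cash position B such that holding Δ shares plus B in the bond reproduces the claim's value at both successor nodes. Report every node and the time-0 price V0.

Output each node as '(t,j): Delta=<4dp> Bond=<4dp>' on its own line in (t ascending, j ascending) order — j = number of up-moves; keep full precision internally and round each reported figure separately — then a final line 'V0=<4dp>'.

(0,0): Delta=1.6623 Bond=-136.0579
(1,0): Delta=0.0000 Bond=0.0000
(1,1): Delta=2.0548 Bond=-252.2786
V0=88.3493

Since d<R<u, set p* = (R−d)/(u−d) = 0.6849; price each node as the discounted p*-expectation of its children.
Payoff layer (t=2): V(2,0)=0.0000, V(2,1)=0.0000, V(2,2)=303.7500
(1,0): S=103.9500. Δ = (V_up−V_dn)/(S_up−S_dn) = (0.0000−0.0000)/(155.9250−80.0415) = 0.0000. V = [p*·0.0000 + (1−p*)·0.0000]/1.27 = 0.0000. B = V − Δ·S = 0.0000.
(1,1): S=202.5000. Δ = (V_up−V_dn)/(S_up−S_dn) = (303.7500−0.0000)/(303.7500−155.9250) = 2.0548. V = [p*·303.7500 + (1−p*)·0.0000]/1.27 = 163.8173. B = V − Δ·S = -252.2786.
(0,0): S=135.0000. Δ = (V_up−V_dn)/(S_up−S_dn) = (163.8173−0.0000)/(202.5000−103.9500) = 1.6623. V = [p*·163.8173 + (1−p*)·0.0000]/1.27 = 88.3493. B = V − Δ·S = -136.0579.
Root portfolio cost Δ·135+B reproduces V0=88.3493.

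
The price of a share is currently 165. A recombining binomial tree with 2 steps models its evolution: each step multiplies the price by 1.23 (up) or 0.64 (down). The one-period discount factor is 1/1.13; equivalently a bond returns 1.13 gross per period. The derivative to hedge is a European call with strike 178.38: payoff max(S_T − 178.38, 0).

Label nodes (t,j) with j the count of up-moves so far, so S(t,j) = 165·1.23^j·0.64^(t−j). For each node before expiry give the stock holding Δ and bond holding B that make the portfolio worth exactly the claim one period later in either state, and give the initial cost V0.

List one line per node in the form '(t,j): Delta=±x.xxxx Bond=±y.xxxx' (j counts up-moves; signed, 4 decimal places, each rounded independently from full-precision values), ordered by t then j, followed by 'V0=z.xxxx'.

(0,0): Delta=0.5379 Bond=-50.2679
(1,0): Delta=0.0000 Bond=0.0000
(1,1): Delta=0.5950 Bond=-68.3951
V0=38.4864

No-arbitrage ⇒ martingale measure with p* = (R−d)/(u−d) = 0.8305.
Terminal payoffs: V(2,0)=0.0000, V(2,1)=0.0000, V(2,2)=71.2485
  t=1,j=0: stock 105.6000 → up 129.8880 (V=0.0000), down 67.5840 (V=0.0000). Price 0.0000; hedge Δ=0.0000, bond B=0.0000.
  t=1,j=1: stock 202.9500 → up 249.6285 (V=71.2485), down 129.8880 (V=0.0000). Price 52.3650; hedge Δ=0.5950, bond B=-68.3951.
  t=0,j=0: stock 165.0000 → up 202.9500 (V=52.3650), down 105.6000 (V=0.0000). Price 38.4864; hedge Δ=0.5379, bond B=-50.2679.
Each (Δ,B) replicates both successor values, so the strategy is self-financing and V0 is arbitrage-free.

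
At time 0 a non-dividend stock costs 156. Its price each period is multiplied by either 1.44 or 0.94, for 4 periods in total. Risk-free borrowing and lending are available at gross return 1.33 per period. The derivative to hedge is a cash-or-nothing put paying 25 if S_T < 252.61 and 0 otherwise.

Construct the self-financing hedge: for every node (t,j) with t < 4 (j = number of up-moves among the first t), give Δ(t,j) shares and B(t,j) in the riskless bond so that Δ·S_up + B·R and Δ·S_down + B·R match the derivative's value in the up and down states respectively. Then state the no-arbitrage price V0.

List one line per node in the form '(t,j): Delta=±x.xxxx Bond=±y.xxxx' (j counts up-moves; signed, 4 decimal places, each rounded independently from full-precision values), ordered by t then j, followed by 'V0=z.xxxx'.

(0,0): Delta=-0.0154 Bond=2.6912
(1,0): Delta=-0.0662 Bond=11.0176
(1,1): Delta=-0.0061 Bond=1.4812
(2,0): Delta=-0.2127 Bond=34.8578
(2,1): Delta=-0.0392 Bond=8.9547
(2,2): Delta=0.0000 Bond=0.0000
(3,0): Delta=0.0000 Bond=18.7970
(3,1): Delta=-0.2519 Bond=54.1353
(3,2): Delta=0.0000 Bond=0.0000
(3,3): Delta=0.0000 Bond=0.0000
V0=0.2842

Risk-neutral probability p* = (R−d)/(u−d) = (1.33−0.94)/(1.44−0.94) = 0.7800.
At expiry t=4: V(4,0)=25.0000, V(4,1)=25.0000, V(4,2)=0.0000, V(4,3)=0.0000, V(4,4)=0.0000
Node (3,0) S=129.5711: V=(p*·25.0000+(1−p*)·25.0000)/1.33=18.7970; Δ=(25.0000−25.0000)/(186.5824−121.7968)=0.0000; B=V−Δ·S=18.7970
Node (3,1) S=198.4919: V=(p*·0.0000+(1−p*)·25.0000)/1.33=4.1353; Δ=(0.0000−25.0000)/(285.8283−186.5824)=-0.2519; B=V−Δ·S=54.1353
Node (3,2) S=304.0727: V=(p*·0.0000+(1−p*)·0.0000)/1.33=0.0000; Δ=(0.0000−0.0000)/(437.8647−285.8283)=0.0000; B=V−Δ·S=0.0000
Node (3,3) S=465.8135: V=(p*·0.0000+(1−p*)·0.0000)/1.33=0.0000; Δ=(0.0000−0.0000)/(670.7714−437.8647)=0.0000; B=V−Δ·S=0.0000
Node (2,0) S=137.8416: V=(p*·4.1353+(1−p*)·18.7970)/1.33=5.5345; Δ=(4.1353−18.7970)/(198.4919−129.5711)=-0.2127; B=V−Δ·S=34.8578
Node (2,1) S=211.1616: V=(p*·0.0000+(1−p*)·4.1353)/1.33=0.6840; Δ=(0.0000−4.1353)/(304.0727−198.4919)=-0.0392; B=V−Δ·S=8.9547
Node (2,2) S=323.4816: V=(p*·0.0000+(1−p*)·0.0000)/1.33=0.0000; Δ=(0.0000−0.0000)/(465.8135−304.0727)=0.0000; B=V−Δ·S=0.0000
Node (1,0) S=146.6400: V=(p*·0.6840+(1−p*)·5.5345)/1.33=1.3167; Δ=(0.6840−5.5345)/(211.1616−137.8416)=-0.0662; B=V−Δ·S=11.0176
Node (1,1) S=224.6400: V=(p*·0.0000+(1−p*)·0.6840)/1.33=0.1131; Δ=(0.0000−0.6840)/(323.4816−211.1616)=-0.0061; B=V−Δ·S=1.4812
Node (0,0) S=156.0000: V=(p*·0.1131+(1−p*)·1.3167)/1.33=0.2842; Δ=(0.1131−1.3167)/(224.6400−146.6400)=-0.0154; B=V−Δ·S=2.6912
Self-financing check: at every node Δ·S+B equals the discounted successor values.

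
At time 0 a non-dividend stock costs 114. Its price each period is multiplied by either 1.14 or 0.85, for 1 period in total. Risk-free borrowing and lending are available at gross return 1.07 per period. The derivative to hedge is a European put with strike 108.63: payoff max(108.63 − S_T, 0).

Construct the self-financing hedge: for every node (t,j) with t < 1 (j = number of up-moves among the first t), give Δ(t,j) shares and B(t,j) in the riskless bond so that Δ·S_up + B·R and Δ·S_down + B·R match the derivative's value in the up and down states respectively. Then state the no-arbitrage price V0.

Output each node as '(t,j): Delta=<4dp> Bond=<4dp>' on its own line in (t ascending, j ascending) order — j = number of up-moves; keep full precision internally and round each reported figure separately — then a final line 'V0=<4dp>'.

Since d<R<u, set p* = (R−d)/(u−d) = 0.7586; price each node as the discounted p*-expectation of its children.
Terminal values V(1,·): V(1,0)=11.7300, V(1,1)=0.0000
  t=0,j=0: stock 114.0000 → up 129.9600 (V=0.0000), down 96.9000 (V=11.7300). Price 2.6461; hedge Δ=-0.3548, bond B=43.0944.
Self-financing check: at every node Δ·S+B equals the discounted successor values.

(0,0): Delta=-0.3548 Bond=43.0944
V0=2.6461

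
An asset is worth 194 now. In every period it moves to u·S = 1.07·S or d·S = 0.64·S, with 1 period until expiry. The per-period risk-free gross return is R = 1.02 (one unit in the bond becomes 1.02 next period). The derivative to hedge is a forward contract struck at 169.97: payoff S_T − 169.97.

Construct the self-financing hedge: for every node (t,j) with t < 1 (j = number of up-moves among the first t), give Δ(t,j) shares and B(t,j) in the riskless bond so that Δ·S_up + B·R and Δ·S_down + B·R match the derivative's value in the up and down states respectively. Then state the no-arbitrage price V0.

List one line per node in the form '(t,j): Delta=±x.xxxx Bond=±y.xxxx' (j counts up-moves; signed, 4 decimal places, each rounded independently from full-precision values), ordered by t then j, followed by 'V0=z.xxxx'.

Under the risk-neutral measure, an up-move has probability p* = (R−d)/(u−d) = 0.8837 and values discount at R = 1.02.
Terminal payoffs: V(1,0)=-45.8100, V(1,1)=37.6100
(0,0): S=194.0000. Δ = (V_up−V_dn)/(S_up−S_dn) = (37.6100−-45.8100)/(207.5800−124.1600) = 1.0000. V = [p*·37.6100 + (1−p*)·-45.8100]/1.02 = 27.3627. B = V − Δ·S = -166.6373.
Each (Δ,B) replicates both successor values, so the strategy is self-financing and V0 is arbitrage-free.

(0,0): Delta=1.0000 Bond=-166.6373
V0=27.3627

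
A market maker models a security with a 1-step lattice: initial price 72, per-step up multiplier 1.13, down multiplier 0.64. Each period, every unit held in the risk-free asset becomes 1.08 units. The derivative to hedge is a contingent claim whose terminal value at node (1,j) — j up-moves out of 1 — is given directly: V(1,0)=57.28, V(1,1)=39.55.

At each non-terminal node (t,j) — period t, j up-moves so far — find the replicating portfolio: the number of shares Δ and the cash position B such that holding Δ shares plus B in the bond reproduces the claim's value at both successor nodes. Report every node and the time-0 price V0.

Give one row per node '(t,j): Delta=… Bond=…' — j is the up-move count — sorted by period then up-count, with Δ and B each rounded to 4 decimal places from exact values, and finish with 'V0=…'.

(0,0): Delta=-0.5026 Bond=74.4792
V0=38.2955

The replicating-portfolio and risk-neutral prices coincide; use p* = (1.08−0.64)/(1.13−0.64) = 0.8980 for the latter.
At expiry t=1: V(1,0)=57.2800, V(1,1)=39.5500
(0,0): S=72.0000. Δ = (V_up−V_dn)/(S_up−S_dn) = (39.5500−57.2800)/(81.3600−46.0800) = -0.5026. V = [p*·39.5500 + (1−p*)·57.2800]/1.08 = 38.2955. B = V − Δ·S = 74.4792.
Each (Δ,B) replicates both successor values, so the strategy is self-financing and V0 is arbitrage-free.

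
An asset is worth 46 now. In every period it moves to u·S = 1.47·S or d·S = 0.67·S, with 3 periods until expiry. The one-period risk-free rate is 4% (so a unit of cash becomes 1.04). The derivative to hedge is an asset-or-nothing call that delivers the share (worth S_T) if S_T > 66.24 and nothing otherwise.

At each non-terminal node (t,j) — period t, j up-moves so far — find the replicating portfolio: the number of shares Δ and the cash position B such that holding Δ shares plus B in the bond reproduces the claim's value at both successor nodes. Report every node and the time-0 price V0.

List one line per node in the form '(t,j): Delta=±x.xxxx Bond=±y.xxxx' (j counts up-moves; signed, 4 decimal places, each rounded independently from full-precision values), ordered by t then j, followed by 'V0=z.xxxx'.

(0,0): Delta=1.2593 Bond=-24.6531
(1,0): Delta=1.2012 Bond=-23.8505
(1,1): Delta=1.2900 Bond=-27.7181
(2,0): Delta=0.0000 Bond=0.0000
(2,1): Delta=1.8375 Bond=-53.6314
(2,2): Delta=1.0000 Bond=0.0000
V0=33.2729

Under the risk-neutral measure, an up-move has probability p* = (R−d)/(u−d) = 0.4625 and values discount at R = 1.04.
At expiry t=3: V(3,0)=0.0000, V(3,1)=0.0000, V(3,2)=66.5989, V(3,3)=146.1201
(2,0): S=20.6494. Δ = (V_up−V_dn)/(S_up−S_dn) = (0.0000−0.0000)/(30.3546−13.8351) = 0.0000. V = [p*·0.0000 + (1−p*)·0.0000]/1.04 = 0.0000. B = V − Δ·S = 0.0000.
(2,1): S=45.3054. Δ = (V_up−V_dn)/(S_up−S_dn) = (66.5989−0.0000)/(66.5989−30.3546) = 1.8375. V = [p*·66.5989 + (1−p*)·0.0000]/1.04 = 29.6173. B = V − Δ·S = -53.6314.
(2,2): S=99.4014. Δ = (V_up−V_dn)/(S_up−S_dn) = (146.1201−66.5989)/(146.1201−66.5989) = 1.0000. V = [p*·146.1201 + (1−p*)·66.5989]/1.04 = 99.4014. B = V − Δ·S = 0.0000.
(1,0): S=30.8200. Δ = (V_up−V_dn)/(S_up−S_dn) = (29.6173−0.0000)/(45.3054−20.6494) = 1.2012. V = [p*·29.6173 + (1−p*)·0.0000]/1.04 = 13.1712. B = V − Δ·S = -23.8505.
(1,1): S=67.6200. Δ = (V_up−V_dn)/(S_up−S_dn) = (99.4014−29.6173)/(99.4014−45.3054) = 1.2900. V = [p*·99.4014 + (1−p*)·29.6173]/1.04 = 59.5120. B = V − Δ·S = -27.7181.
(0,0): S=46.0000. Δ = (V_up−V_dn)/(S_up−S_dn) = (59.5120−13.1712)/(67.6200−30.8200) = 1.2593. V = [p*·59.5120 + (1−p*)·13.1712]/1.04 = 33.2729. B = V − Δ·S = -24.6531.
Check: Δ(0,0)·S0 + B(0,0) = 33.2729 = V0.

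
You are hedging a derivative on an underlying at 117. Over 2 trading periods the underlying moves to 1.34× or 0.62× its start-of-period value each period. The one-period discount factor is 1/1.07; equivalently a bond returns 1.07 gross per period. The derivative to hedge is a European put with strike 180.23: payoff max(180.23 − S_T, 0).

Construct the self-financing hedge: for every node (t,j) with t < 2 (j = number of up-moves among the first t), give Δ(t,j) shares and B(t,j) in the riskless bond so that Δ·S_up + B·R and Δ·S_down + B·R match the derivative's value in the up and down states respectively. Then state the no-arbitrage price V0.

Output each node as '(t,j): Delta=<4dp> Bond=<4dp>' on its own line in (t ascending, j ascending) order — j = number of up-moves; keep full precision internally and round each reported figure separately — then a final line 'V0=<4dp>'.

(0,0): Delta=-0.7930 Bond=143.3855
(1,0): Delta=-1.0000 Bond=168.4393
(1,1): Delta=-0.7355 Bond=144.4125
V0=50.6061

Risk-neutral probability p* = (R−d)/(u−d) = (1.07−0.62)/(1.34−0.62) = 0.6250.
Terminal values V(2,·): V(2,0)=135.2552, V(2,1)=83.0264, V(2,2)=0.0000
(1,0): S=72.5400. Δ = (V_up−V_dn)/(S_up−S_dn) = (83.0264−135.2552)/(97.2036−44.9748) = -1.0000. V = [p*·83.0264 + (1−p*)·135.2552]/1.07 = 95.8993. B = V − Δ·S = 168.4393.
(1,1): S=156.7800. Δ = (V_up−V_dn)/(S_up−S_dn) = (0.0000−83.0264)/(210.0852−97.2036) = -0.7355. V = [p*·0.0000 + (1−p*)·83.0264]/1.07 = 29.0980. B = V − Δ·S = 144.4125.
(0,0): S=117.0000. Δ = (V_up−V_dn)/(S_up−S_dn) = (29.0980−95.8993)/(156.7800−72.5400) = -0.7930. V = [p*·29.0980 + (1−p*)·95.8993]/1.07 = 50.6061. B = V − Δ·S = 143.3855.
Root portfolio cost Δ·117+B reproduces V0=50.6061.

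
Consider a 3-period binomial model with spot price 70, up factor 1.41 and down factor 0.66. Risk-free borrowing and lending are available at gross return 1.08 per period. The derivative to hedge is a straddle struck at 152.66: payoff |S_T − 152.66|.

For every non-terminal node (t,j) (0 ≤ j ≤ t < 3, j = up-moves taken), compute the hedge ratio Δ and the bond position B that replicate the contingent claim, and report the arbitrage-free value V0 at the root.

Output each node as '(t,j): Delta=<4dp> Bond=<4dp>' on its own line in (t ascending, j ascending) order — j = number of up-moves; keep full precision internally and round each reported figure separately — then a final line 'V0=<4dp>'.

Since d<R<u, set p* = (R−d)/(u−d) = 0.5600; price each node as the discounted p*-expectation of its children.
Terminal values V(3,·): V(3,0)=132.5353, V(3,1)=109.6663, V(3,2)=60.8098, V(3,3)=43.5655
(2,0): S=30.4920. Δ = (V_up−V_dn)/(S_up−S_dn) = (109.6663−132.5353)/(42.9937−20.1247) = -1.0000. V = [p*·109.6663 + (1−p*)·132.5353]/1.08 = 110.8599. B = V − Δ·S = 141.3519.
(2,1): S=65.1420. Δ = (V_up−V_dn)/(S_up−S_dn) = (60.8098−109.6663)/(91.8502−42.9937) = -1.0000. V = [p*·60.8098 + (1−p*)·109.6663]/1.08 = 76.2099. B = V − Δ·S = 141.3519.
(2,2): S=139.1670. Δ = (V_up−V_dn)/(S_up−S_dn) = (43.5655−60.8098)/(196.2255−91.8502) = -0.1652. V = [p*·43.5655 + (1−p*)·60.8098]/1.08 = 47.3639. B = V − Δ·S = 70.3563.
(1,0): S=46.2000. Δ = (V_up−V_dn)/(S_up−S_dn) = (76.2099−110.8599)/(65.1420−30.4920) = -1.0000. V = [p*·76.2099 + (1−p*)·110.8599]/1.08 = 84.6813. B = V − Δ·S = 130.8813.
(1,1): S=98.7000. Δ = (V_up−V_dn)/(S_up−S_dn) = (47.3639−76.2099)/(139.1670−65.1420) = -0.3897. V = [p*·47.3639 + (1−p*)·76.2099]/1.08 = 55.6075. B = V − Δ·S = 94.0688.
(0,0): S=70.0000. Δ = (V_up−V_dn)/(S_up−S_dn) = (55.6075−84.6813)/(98.7000−46.2000) = -0.5538. V = [p*·55.6075 + (1−p*)·84.6813]/1.08 = 63.3333. B = V − Δ·S = 102.0985.
The time-0 hedge costs 63.3333, which is the no-arbitrage price.

(0,0): Delta=-0.5538 Bond=102.0985
(1,0): Delta=-1.0000 Bond=130.8813
(1,1): Delta=-0.3897 Bond=94.0688
(2,0): Delta=-1.0000 Bond=141.3519
(2,1): Delta=-1.0000 Bond=141.3519
(2,2): Delta=-0.1652 Bond=70.3563
V0=63.3333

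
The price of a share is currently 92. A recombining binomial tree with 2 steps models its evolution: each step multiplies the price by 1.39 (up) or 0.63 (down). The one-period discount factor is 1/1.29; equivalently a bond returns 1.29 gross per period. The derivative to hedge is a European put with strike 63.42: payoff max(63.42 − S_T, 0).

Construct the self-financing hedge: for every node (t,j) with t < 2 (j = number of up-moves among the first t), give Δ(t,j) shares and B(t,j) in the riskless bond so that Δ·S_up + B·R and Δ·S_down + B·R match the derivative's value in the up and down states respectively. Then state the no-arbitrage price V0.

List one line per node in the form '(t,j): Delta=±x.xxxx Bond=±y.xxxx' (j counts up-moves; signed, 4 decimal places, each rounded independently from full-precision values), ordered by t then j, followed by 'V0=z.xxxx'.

(0,0): Delta=-0.0392 Bond=3.8908
(1,0): Delta=-0.6108 Bond=38.1459
(1,1): Delta=0.0000 Bond=0.0000
V0=0.2799

Under the risk-neutral measure, an up-move has probability p* = (R−d)/(u−d) = 0.8684 and values discount at R = 1.29.
Terminal payoffs: V(2,0)=26.9052, V(2,1)=0.0000, V(2,2)=0.0000
Node (1,0) S=57.9600: V=(p*·0.0000+(1−p*)·26.9052)/1.29=2.7443; Δ=(0.0000−26.9052)/(80.5644−36.5148)=-0.6108; B=V−Δ·S=38.1459
Node (1,1) S=127.8800: V=(p*·0.0000+(1−p*)·0.0000)/1.29=0.0000; Δ=(0.0000−0.0000)/(177.7532−80.5644)=0.0000; B=V−Δ·S=0.0000
Node (0,0) S=92.0000: V=(p*·0.0000+(1−p*)·2.7443)/1.29=0.2799; Δ=(0.0000−2.7443)/(127.8800−57.9600)=-0.0392; B=V−Δ·S=3.8908
Each (Δ,B) replicates both successor values, so the strategy is self-financing and V0 is arbitrage-free.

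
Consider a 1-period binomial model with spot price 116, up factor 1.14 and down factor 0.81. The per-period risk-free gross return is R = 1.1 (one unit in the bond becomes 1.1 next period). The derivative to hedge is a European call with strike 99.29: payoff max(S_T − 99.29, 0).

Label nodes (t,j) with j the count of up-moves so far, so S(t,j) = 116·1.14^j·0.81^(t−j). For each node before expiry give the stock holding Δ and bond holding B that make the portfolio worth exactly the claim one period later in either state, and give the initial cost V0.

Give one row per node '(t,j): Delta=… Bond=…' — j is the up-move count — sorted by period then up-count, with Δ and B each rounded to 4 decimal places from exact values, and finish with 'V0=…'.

Risk-neutral probability p* = (R−d)/(u−d) = (1.1−0.81)/(1.14−0.81) = 0.8788.
Payoff layer (t=1): V(1,0)=0.0000, V(1,1)=32.9500
  t=0,j=0: stock 116.0000 → up 132.2400 (V=32.9500), down 93.9600 (V=0.0000). Price 26.3237; hedge Δ=0.8608, bond B=-73.5248.
The time-0 hedge costs 26.3237, which is the no-arbitrage price.

(0,0): Delta=0.8608 Bond=-73.5248
V0=26.3237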